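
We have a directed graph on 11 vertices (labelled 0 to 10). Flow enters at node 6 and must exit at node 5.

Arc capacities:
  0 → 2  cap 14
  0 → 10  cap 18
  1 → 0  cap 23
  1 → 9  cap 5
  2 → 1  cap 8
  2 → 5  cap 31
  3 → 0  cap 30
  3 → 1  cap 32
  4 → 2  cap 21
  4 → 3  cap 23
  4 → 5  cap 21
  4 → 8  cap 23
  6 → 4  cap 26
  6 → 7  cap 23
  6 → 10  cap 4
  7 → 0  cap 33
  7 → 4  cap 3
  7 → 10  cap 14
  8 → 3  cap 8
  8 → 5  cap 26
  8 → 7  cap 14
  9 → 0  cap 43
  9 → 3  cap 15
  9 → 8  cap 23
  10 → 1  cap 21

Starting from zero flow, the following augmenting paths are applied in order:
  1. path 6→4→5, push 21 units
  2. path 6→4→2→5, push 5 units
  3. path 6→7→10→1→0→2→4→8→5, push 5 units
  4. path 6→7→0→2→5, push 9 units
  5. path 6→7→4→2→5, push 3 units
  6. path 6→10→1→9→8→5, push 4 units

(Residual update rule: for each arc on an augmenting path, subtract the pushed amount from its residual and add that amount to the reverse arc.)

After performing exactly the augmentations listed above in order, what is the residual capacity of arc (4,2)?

after path 1 (6→4→5, push 21): res(4,2)=21
after path 2 (6→4→2→5, push 5): res(4,2)=16
after path 3 (6→7→10→1→0→2→4→8→5, push 5): res(4,2)=21
after path 4 (6→7→0→2→5, push 9): res(4,2)=21
after path 5 (6→7→4→2→5, push 3): res(4,2)=18
after path 6 (6→10→1→9→8→5, push 4): res(4,2)=18

Residual capacity of (4,2): 18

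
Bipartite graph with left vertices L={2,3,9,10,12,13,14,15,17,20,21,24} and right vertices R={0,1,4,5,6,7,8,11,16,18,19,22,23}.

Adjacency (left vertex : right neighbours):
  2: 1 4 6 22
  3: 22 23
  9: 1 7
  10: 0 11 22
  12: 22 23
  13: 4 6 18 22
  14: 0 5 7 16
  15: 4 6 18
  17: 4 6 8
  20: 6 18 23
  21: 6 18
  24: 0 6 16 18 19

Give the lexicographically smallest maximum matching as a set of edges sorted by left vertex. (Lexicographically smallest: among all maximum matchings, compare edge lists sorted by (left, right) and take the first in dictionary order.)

Lex-smallest maximum matching: {(2,1), (3,22), (9,7), (10,0), (12,23), (13,4), (14,5), (15,6), (17,8), (20,18), (24,16)}

|M| = 11 (so the lex-smallest maximum matching has 11 edges)
process left vertices in ascending order; for each, take the smallest-labelled available neighbour that still permits 11 edges overall, or leave it unmatched if none does
lex-smallest matching: {2-1, 3-22, 9-7, 10-0, 12-23, 13-4, 14-5, 15-6, 17-8, 20-18, 24-16}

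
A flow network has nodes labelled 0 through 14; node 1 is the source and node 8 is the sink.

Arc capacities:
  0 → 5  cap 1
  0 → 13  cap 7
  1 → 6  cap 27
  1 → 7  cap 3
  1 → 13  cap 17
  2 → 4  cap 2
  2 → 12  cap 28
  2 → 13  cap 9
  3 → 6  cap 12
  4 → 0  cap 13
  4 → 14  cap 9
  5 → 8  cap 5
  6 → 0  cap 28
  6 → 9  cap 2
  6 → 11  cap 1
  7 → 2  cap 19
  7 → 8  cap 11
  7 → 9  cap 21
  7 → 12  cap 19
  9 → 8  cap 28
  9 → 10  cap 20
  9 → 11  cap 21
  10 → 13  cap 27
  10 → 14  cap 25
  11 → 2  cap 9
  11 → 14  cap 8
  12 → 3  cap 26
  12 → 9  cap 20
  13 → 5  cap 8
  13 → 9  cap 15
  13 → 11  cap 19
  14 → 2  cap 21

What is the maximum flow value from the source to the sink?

Maximum flow value: 31

augment #1: 1→7→8 bottleneck 3, total now 3
augment #2: 1→6→9→8 bottleneck 2, total now 5
augment #3: 1→13→5→8 bottleneck 5, total now 10
augment #4: 1→13→9→8 bottleneck 12, total now 22
augment #5: 1→6→0→13→9→8 bottleneck 3, total now 25
augment #6: 1→6→11→2→12→9→8 bottleneck 1, total now 26
augment #7: 1→6→0→13→11→2→12→9→8 bottleneck 4, total now 30
augment #8: 1→6→0→5→13→11→2→12→9→8 bottleneck 1, total now 31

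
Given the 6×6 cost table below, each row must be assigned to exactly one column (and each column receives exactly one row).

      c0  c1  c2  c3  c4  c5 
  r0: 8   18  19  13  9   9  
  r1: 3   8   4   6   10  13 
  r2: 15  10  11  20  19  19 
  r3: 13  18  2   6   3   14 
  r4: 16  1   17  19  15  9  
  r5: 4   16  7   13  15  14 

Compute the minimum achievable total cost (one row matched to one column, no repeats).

optimal assignment: row0→col5 (cost 9), row1→col3 (cost 6), row2→col2 (cost 11), row3→col4 (cost 3), row4→col1 (cost 1), row5→col0 (cost 4)
total = 9 + 6 + 11 + 3 + 1 + 4 = 34

Minimum assignment cost: 34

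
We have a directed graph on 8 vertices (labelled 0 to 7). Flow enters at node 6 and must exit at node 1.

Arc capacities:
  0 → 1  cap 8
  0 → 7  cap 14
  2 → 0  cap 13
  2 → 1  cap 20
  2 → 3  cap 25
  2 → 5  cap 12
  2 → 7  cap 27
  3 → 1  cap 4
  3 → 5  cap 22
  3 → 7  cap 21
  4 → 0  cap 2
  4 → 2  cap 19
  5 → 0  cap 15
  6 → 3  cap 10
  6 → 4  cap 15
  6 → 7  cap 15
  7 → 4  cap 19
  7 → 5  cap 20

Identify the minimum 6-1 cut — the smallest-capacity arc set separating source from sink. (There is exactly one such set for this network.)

augment #1: 6→3→1 push 4
augment #2: 6→4→0→1 push 2
augment #3: 6→4→2→1 push 13
augment #4: 6→3→5→0→1 push 6
augment #5: 6→7→4→2→1 push 6
max flow = 31; residual-reachable set from 6 gives S-side
cut edges (S→T): {(0,1), (3,1), (4,2)} total cap 31

Min-cut arcs: {(0,1), (3,1), (4,2)} (total capacity 31)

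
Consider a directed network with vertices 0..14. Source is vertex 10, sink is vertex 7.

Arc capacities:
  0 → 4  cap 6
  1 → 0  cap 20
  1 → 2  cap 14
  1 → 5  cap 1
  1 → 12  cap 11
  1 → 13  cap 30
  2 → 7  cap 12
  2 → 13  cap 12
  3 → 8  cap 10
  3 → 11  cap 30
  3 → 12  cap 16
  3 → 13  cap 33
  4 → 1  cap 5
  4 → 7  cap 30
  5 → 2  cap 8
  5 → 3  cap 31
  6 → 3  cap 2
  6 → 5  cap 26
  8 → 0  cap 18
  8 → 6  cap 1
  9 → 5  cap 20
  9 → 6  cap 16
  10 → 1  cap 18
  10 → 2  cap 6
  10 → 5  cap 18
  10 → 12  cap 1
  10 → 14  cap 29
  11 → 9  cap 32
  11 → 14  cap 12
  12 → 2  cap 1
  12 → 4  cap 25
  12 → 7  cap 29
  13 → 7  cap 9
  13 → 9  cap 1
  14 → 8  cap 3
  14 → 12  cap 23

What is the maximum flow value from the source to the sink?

Maximum flow value: 69

augment #1: 10→2→7 bottleneck 6, total now 6
augment #2: 10→12→7 bottleneck 1, total now 7
augment #3: 10→1→2→7 bottleneck 6, total now 13
augment #4: 10→1→12→7 bottleneck 11, total now 24
augment #5: 10→1→13→7 bottleneck 1, total now 25
augment #6: 10→14→12→7 bottleneck 17, total now 42
augment #7: 10→5→2→13→7 bottleneck 8, total now 50
augment #8: 10→14→12→4→7 bottleneck 6, total now 56
augment #9: 10→5→3→12→4→7 bottleneck 10, total now 66
augment #10: 10→14→8→0→4→7 bottleneck 3, total now 69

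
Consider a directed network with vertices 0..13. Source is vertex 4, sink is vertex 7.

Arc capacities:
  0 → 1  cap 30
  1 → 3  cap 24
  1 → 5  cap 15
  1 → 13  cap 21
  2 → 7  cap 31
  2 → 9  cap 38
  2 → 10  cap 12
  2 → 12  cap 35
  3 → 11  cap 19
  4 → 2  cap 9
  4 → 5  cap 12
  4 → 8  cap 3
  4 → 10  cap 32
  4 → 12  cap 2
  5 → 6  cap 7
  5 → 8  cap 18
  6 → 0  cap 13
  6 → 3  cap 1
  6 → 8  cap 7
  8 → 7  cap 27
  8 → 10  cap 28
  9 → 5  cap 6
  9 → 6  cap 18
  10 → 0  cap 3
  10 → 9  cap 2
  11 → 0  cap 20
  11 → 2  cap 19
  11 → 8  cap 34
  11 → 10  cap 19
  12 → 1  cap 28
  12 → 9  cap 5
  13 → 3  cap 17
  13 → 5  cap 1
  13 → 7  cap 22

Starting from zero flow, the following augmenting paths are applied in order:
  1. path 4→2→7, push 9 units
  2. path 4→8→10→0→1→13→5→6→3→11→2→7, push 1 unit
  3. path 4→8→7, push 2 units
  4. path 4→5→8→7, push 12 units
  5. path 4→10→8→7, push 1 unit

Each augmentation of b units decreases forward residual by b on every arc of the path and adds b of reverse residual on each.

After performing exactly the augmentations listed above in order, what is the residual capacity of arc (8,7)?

Residual capacity of (8,7): 12

after path 1 (4→2→7, push 9): res(8,7)=27
after path 2 (4→8→10→0→1→13→5→6→3→11→2→7, push 1): res(8,7)=27
after path 3 (4→8→7, push 2): res(8,7)=25
after path 4 (4→5→8→7, push 12): res(8,7)=13
after path 5 (4→10→8→7, push 1): res(8,7)=12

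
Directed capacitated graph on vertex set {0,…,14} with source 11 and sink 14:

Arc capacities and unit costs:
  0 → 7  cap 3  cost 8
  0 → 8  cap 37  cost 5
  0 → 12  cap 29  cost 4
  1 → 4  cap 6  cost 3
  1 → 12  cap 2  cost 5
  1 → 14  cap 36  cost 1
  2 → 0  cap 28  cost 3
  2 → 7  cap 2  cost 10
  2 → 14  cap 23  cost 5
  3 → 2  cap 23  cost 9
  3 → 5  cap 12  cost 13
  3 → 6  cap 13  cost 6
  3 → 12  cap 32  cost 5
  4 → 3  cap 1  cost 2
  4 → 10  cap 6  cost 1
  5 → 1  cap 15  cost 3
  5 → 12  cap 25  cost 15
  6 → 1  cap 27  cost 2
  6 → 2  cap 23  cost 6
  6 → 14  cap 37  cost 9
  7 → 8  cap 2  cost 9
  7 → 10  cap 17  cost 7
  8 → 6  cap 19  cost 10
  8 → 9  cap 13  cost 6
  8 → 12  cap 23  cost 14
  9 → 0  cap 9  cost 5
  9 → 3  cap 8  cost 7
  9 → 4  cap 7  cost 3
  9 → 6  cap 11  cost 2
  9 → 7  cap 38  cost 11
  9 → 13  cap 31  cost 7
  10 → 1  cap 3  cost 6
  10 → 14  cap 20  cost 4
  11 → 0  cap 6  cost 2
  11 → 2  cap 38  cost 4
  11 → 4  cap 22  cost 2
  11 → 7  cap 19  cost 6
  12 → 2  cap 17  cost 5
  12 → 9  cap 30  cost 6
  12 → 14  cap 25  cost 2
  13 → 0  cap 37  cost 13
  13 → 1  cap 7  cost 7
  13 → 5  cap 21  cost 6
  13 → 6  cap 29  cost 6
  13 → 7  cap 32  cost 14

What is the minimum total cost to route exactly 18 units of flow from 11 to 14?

shortest-cost path #1: 11→4→10→14 push 6 @ unit cost 7 (adds 42)
shortest-cost path #2: 11→0→12→14 push 6 @ unit cost 8 (adds 48)
shortest-cost path #3: 11→2→14 push 6 @ unit cost 9 (adds 54)
total cost = 144

Minimum cost for 18 units: 144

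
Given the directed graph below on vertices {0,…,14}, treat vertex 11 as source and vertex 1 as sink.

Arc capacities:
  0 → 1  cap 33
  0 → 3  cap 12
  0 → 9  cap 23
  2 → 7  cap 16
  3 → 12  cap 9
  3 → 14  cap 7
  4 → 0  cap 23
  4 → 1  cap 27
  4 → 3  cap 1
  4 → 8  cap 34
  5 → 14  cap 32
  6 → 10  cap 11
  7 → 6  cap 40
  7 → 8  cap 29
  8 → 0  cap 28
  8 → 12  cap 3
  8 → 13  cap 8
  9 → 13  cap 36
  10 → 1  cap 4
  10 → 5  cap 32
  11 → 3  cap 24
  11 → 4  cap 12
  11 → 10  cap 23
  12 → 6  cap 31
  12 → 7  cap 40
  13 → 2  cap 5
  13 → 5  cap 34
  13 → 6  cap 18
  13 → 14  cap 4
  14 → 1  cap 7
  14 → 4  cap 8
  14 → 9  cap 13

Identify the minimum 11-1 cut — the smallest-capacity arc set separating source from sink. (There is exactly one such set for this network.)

augment #1: 11→4→1 push 12
augment #2: 11→10→1 push 4
augment #3: 11→3→14→1 push 7
augment #4: 11→10→5→14→4→1 push 8
augment #5: 11→3→12→7→8→0→1 push 9
augment #6: 11→10→5→14→9→13→2→7→8→0→1 push 5
max flow = 45; residual-reachable set from 11 gives S-side
cut edges (S→T): {(3,12), (10,1), (11,4), (13,2), (14,1), (14,4)} total cap 45

Min-cut arcs: {(3,12), (10,1), (11,4), (13,2), (14,1), (14,4)} (total capacity 45)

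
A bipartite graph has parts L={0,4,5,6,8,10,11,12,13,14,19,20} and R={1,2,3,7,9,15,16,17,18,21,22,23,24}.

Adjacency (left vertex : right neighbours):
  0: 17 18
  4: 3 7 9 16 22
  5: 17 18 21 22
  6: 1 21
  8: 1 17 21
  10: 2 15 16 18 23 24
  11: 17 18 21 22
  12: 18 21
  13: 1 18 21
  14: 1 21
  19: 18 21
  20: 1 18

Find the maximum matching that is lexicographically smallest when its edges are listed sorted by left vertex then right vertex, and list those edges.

Lex-smallest maximum matching: {(0,17), (4,3), (5,18), (6,1), (8,21), (10,2), (11,22)}

|M| = 7 (so the lex-smallest maximum matching has 7 edges)
process left vertices in ascending order; for each, take the smallest-labelled available neighbour that still permits 7 edges overall, or leave it unmatched if none does
lex-smallest matching: {0-17, 4-3, 5-18, 6-1, 8-21, 10-2, 11-22}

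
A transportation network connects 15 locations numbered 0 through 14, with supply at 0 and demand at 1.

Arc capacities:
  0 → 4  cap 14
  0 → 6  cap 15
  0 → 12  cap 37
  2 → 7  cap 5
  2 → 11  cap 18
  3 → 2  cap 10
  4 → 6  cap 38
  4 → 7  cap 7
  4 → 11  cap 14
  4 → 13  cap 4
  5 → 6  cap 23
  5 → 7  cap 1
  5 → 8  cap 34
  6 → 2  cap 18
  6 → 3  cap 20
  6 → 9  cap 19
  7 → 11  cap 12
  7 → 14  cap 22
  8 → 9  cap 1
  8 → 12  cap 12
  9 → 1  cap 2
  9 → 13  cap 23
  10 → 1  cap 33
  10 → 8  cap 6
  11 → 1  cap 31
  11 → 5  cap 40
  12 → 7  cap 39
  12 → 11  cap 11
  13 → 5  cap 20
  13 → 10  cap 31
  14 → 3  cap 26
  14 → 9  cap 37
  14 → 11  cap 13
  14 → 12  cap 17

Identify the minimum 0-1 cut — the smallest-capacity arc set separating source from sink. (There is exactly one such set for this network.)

Min-cut arcs: {(4,13), (9,1), (9,13), (11,1)} (total capacity 60)

augment #1: 0→4→11→1 push 14
augment #2: 0→6→9→1 push 2
augment #3: 0→12→11→1 push 11
augment #4: 0→6→2→11→1 push 6
augment #5: 0→6→9→13→10→1 push 7
augment #6: 0→12→7→11→4→13→10→1 push 4
augment #7: 0→12→7→14→9→13→10→1 push 16
max flow = 60; residual-reachable set from 0 gives S-side
cut edges (S→T): {(4,13), (9,1), (9,13), (11,1)} total cap 60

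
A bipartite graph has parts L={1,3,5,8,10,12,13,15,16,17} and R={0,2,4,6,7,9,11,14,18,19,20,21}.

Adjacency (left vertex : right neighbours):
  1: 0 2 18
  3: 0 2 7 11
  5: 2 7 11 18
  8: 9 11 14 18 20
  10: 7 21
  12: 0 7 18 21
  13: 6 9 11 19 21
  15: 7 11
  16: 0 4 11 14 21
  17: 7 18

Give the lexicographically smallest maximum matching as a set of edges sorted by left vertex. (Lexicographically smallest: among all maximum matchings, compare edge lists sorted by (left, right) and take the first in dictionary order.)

|M| = 9 (so the lex-smallest maximum matching has 9 edges)
process left vertices in ascending order; for each, take the smallest-labelled available neighbour that still permits 9 edges overall, or leave it unmatched if none does
lex-smallest matching: {1-0, 3-2, 5-7, 8-9, 10-21, 12-18, 13-6, 15-11, 16-4}

Lex-smallest maximum matching: {(1,0), (3,2), (5,7), (8,9), (10,21), (12,18), (13,6), (15,11), (16,4)}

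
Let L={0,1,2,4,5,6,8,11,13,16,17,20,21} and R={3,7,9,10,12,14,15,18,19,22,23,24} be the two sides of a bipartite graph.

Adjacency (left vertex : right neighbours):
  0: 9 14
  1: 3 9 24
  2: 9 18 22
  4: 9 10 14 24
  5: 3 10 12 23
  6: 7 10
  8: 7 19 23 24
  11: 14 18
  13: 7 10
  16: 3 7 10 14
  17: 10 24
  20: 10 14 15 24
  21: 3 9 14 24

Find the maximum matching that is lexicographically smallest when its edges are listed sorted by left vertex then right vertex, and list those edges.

Lex-smallest maximum matching: {(0,9), (1,3), (2,22), (4,10), (5,12), (6,7), (8,19), (11,18), (16,14), (17,24), (20,15)}

|M| = 11 (so the lex-smallest maximum matching has 11 edges)
process left vertices in ascending order; for each, take the smallest-labelled available neighbour that still permits 11 edges overall, or leave it unmatched if none does
lex-smallest matching: {0-9, 1-3, 2-22, 4-10, 5-12, 6-7, 8-19, 11-18, 16-14, 17-24, 20-15}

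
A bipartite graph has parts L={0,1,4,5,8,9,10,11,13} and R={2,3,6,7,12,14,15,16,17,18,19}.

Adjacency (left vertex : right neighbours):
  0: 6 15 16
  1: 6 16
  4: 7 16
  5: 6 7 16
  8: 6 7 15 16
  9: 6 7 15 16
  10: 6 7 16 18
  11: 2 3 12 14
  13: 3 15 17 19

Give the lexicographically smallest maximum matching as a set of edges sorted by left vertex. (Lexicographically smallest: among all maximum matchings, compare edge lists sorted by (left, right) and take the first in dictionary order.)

Lex-smallest maximum matching: {(0,6), (1,16), (4,7), (8,15), (10,18), (11,2), (13,3)}

|M| = 7 (so the lex-smallest maximum matching has 7 edges)
process left vertices in ascending order; for each, take the smallest-labelled available neighbour that still permits 7 edges overall, or leave it unmatched if none does
lex-smallest matching: {0-6, 1-16, 4-7, 8-15, 10-18, 11-2, 13-3}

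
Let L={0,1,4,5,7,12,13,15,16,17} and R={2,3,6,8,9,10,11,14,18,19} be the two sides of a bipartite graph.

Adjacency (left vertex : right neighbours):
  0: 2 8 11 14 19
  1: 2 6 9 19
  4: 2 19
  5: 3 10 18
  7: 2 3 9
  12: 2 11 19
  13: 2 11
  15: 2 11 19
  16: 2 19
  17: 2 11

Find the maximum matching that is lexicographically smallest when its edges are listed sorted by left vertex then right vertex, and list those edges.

Lex-smallest maximum matching: {(0,8), (1,6), (4,2), (5,3), (7,9), (12,11), (15,19)}

|M| = 7 (so the lex-smallest maximum matching has 7 edges)
process left vertices in ascending order; for each, take the smallest-labelled available neighbour that still permits 7 edges overall, or leave it unmatched if none does
lex-smallest matching: {0-8, 1-6, 4-2, 5-3, 7-9, 12-11, 15-19}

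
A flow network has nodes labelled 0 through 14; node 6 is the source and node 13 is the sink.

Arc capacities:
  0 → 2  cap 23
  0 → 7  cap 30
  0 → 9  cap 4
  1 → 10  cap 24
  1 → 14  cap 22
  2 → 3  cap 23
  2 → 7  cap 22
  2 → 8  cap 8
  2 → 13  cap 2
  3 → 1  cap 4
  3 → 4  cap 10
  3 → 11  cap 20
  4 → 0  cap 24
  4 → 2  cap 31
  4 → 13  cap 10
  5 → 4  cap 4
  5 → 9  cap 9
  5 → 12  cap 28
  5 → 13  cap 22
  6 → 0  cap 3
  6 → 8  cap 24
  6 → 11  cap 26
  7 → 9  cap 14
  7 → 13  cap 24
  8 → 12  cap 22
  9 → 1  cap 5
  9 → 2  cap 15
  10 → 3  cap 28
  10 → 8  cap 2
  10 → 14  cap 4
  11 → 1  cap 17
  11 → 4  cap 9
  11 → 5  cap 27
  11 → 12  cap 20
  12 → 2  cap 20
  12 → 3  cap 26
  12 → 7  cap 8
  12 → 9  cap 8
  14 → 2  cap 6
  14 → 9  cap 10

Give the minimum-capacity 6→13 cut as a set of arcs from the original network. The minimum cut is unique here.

augment #1: 6→0→2→13 push 2
augment #2: 6→0→7→13 push 1
augment #3: 6→11→4→13 push 9
augment #4: 6→11→5→13 push 17
augment #5: 6→8→12→7→13 push 8
augment #6: 6→8→12→2→7→13 push 14
max flow = 51; residual-reachable set from 6 gives S-side
cut edges (S→T): {(6,0), (6,11), (8,12)} total cap 51

Min-cut arcs: {(6,0), (6,11), (8,12)} (total capacity 51)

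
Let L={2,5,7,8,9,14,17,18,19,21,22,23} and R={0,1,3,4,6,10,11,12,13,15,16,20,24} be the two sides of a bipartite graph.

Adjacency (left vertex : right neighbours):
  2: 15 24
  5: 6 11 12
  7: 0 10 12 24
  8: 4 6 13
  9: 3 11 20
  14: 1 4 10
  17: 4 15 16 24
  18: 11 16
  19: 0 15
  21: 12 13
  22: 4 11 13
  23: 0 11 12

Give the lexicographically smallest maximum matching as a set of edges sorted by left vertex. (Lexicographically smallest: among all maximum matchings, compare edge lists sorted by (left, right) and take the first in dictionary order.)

|M| = 12 (so the lex-smallest maximum matching has 12 edges)
process left vertices in ascending order; for each, take the smallest-labelled available neighbour that still permits 12 edges overall, or leave it unmatched if none does
lex-smallest matching: {2-15, 5-6, 7-10, 8-4, 9-3, 14-1, 17-24, 18-16, 19-0, 21-12, 22-13, 23-11}

Lex-smallest maximum matching: {(2,15), (5,6), (7,10), (8,4), (9,3), (14,1), (17,24), (18,16), (19,0), (21,12), (22,13), (23,11)}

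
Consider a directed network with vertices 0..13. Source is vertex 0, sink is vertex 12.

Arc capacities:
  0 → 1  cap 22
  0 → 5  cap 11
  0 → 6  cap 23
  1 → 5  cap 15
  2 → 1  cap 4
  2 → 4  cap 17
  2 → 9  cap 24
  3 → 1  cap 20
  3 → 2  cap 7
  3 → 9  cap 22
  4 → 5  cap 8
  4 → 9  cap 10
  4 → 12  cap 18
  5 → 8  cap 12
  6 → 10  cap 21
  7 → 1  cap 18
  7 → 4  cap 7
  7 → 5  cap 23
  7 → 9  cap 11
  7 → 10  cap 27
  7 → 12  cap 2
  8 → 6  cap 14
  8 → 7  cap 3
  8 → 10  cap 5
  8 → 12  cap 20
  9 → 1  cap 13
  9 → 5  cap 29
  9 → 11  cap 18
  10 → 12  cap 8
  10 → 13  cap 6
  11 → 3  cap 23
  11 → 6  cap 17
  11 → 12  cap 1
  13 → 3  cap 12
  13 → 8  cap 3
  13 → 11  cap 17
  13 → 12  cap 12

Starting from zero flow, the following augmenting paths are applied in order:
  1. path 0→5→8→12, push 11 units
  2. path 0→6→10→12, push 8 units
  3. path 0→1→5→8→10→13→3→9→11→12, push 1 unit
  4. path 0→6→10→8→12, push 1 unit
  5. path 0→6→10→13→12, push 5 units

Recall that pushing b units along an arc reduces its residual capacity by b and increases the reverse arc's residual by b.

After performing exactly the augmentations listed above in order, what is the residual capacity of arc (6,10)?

after path 1 (0→5→8→12, push 11): res(6,10)=21
after path 2 (0→6→10→12, push 8): res(6,10)=13
after path 3 (0→1→5→8→10→13→3→9→11→12, push 1): res(6,10)=13
after path 4 (0→6→10→8→12, push 1): res(6,10)=12
after path 5 (0→6→10→13→12, push 5): res(6,10)=7

Residual capacity of (6,10): 7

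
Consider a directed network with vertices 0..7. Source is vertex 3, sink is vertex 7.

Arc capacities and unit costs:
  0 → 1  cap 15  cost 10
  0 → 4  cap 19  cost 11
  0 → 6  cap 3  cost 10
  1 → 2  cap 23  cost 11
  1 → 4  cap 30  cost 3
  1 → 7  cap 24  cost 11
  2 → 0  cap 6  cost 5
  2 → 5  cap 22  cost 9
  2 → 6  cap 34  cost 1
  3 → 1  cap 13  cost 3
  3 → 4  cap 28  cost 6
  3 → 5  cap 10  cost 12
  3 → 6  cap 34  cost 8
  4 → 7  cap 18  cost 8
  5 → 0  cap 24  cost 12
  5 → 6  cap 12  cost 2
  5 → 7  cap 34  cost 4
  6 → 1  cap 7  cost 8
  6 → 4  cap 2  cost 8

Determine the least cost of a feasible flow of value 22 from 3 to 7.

shortest-cost path #1: 3→4→7 push 18 @ unit cost 14 (adds 252)
shortest-cost path #2: 3→1→7 push 4 @ unit cost 14 (adds 56)
total cost = 308

Minimum cost for 22 units: 308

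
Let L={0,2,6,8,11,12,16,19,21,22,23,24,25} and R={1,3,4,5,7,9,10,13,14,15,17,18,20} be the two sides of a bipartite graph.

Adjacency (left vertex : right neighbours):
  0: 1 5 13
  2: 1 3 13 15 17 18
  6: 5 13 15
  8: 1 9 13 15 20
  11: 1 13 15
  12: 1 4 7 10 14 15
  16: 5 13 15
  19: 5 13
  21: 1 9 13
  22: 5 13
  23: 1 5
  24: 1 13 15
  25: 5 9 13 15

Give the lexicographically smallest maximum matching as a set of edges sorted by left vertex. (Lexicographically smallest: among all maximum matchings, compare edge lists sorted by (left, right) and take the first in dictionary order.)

Lex-smallest maximum matching: {(0,1), (2,3), (6,5), (8,20), (11,13), (12,4), (16,15), (21,9)}

|M| = 8 (so the lex-smallest maximum matching has 8 edges)
process left vertices in ascending order; for each, take the smallest-labelled available neighbour that still permits 8 edges overall, or leave it unmatched if none does
lex-smallest matching: {0-1, 2-3, 6-5, 8-20, 11-13, 12-4, 16-15, 21-9}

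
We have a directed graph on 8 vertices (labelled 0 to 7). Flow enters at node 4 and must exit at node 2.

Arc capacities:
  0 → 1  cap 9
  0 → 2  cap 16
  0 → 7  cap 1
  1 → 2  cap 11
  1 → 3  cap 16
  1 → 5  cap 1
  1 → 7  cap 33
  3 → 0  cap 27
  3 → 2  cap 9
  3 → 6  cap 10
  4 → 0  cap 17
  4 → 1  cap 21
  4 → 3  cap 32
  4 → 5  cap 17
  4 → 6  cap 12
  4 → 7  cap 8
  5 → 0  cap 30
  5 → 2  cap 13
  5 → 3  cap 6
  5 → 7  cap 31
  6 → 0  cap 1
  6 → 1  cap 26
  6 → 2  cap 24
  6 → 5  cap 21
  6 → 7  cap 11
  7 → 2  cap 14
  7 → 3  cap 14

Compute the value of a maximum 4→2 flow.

augment #1: 4→0→2 bottleneck 16, total now 16
augment #2: 4→1→2 bottleneck 11, total now 27
augment #3: 4→3→2 bottleneck 9, total now 36
augment #4: 4→5→2 bottleneck 13, total now 49
augment #5: 4→6→2 bottleneck 12, total now 61
augment #6: 4→7→2 bottleneck 8, total now 69
augment #7: 4→0→7→2 bottleneck 1, total now 70
augment #8: 4→1→7→2 bottleneck 5, total now 75
augment #9: 4→3→6→2 bottleneck 10, total now 85

Maximum flow value: 85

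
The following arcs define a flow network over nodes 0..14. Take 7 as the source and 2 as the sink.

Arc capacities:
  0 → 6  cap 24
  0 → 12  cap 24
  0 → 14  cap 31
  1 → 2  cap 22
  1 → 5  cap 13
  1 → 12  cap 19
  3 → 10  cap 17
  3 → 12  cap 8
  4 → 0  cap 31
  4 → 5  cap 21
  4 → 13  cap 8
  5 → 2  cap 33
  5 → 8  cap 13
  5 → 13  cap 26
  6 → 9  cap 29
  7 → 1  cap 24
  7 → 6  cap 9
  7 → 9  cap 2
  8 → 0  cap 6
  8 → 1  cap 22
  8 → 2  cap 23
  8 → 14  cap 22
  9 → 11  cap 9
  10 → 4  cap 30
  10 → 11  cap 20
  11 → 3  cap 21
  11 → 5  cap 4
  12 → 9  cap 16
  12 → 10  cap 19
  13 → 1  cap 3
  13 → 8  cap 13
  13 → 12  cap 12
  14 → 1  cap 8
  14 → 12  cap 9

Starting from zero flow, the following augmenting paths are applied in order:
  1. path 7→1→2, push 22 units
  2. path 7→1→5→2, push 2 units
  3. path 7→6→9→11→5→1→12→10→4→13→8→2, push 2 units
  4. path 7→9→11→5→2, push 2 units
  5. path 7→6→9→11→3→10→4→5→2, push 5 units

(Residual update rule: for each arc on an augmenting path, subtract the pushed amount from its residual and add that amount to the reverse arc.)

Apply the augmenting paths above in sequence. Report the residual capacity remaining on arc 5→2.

Residual capacity of (5,2): 24

after path 1 (7→1→2, push 22): res(5,2)=33
after path 2 (7→1→5→2, push 2): res(5,2)=31
after path 3 (7→6→9→11→5→1→12→10→4→13→8→2, push 2): res(5,2)=31
after path 4 (7→9→11→5→2, push 2): res(5,2)=29
after path 5 (7→6→9→11→3→10→4→5→2, push 5): res(5,2)=24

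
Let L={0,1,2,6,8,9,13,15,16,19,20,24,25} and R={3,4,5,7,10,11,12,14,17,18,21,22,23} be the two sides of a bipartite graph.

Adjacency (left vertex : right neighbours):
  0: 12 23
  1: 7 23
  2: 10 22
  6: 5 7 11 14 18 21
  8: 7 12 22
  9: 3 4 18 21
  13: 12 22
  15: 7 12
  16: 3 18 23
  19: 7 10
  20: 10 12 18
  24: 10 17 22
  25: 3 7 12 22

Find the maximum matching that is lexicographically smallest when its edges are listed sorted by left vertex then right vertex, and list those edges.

|M| = 10 (so the lex-smallest maximum matching has 10 edges)
process left vertices in ascending order; for each, take the smallest-labelled available neighbour that still permits 10 edges overall, or leave it unmatched if none does
lex-smallest matching: {0-12, 1-7, 2-10, 6-5, 8-22, 9-4, 16-23, 20-18, 24-17, 25-3}

Lex-smallest maximum matching: {(0,12), (1,7), (2,10), (6,5), (8,22), (9,4), (16,23), (20,18), (24,17), (25,3)}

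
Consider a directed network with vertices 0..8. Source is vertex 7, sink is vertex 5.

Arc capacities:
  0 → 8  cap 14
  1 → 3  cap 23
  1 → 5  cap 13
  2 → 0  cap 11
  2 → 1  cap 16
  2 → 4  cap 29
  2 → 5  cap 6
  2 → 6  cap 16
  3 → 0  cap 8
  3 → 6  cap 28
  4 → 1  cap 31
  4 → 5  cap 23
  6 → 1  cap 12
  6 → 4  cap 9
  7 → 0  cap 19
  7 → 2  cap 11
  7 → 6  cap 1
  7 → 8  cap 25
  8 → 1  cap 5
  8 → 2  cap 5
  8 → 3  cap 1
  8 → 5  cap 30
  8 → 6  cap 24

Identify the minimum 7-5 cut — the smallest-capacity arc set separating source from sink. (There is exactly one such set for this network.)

augment #1: 7→2→5 push 6
augment #2: 7→8→5 push 25
augment #3: 7→0→8→5 push 5
augment #4: 7→2→1→5 push 5
augment #5: 7→6→1→5 push 1
augment #6: 7→0→8→1→5 push 5
augment #7: 7→0→8→2→1→5 push 2
augment #8: 7→0→8→2→4→5 push 2
max flow = 51; residual-reachable set from 7 gives S-side
cut edges (S→T): {(0,8), (7,2), (7,6), (7,8)} total cap 51

Min-cut arcs: {(0,8), (7,2), (7,6), (7,8)} (total capacity 51)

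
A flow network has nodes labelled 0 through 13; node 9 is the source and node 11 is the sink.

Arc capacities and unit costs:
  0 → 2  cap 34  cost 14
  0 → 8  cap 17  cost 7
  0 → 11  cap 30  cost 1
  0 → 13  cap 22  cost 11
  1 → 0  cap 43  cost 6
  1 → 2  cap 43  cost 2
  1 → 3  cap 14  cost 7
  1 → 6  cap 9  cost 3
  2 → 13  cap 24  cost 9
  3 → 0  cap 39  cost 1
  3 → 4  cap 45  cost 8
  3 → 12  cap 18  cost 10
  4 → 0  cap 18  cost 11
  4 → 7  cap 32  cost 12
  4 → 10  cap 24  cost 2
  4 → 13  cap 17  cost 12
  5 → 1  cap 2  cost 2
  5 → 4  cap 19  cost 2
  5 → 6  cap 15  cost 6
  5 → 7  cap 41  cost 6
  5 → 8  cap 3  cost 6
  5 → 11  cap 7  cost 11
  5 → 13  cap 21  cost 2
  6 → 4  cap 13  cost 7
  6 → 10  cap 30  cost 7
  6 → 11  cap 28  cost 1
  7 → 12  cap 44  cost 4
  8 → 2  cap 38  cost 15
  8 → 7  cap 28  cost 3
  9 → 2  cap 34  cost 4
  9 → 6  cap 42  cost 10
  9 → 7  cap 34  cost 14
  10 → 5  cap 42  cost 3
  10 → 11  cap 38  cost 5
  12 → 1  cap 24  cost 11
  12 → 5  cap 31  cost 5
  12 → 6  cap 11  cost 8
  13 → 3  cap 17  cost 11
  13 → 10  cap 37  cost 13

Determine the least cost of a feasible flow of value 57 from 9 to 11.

Minimum cost for 57 units: 1006

shortest-cost path #1: 9→6→11 push 28 @ unit cost 11 (adds 308)
shortest-cost path #2: 9→6→10→11 push 14 @ unit cost 22 (adds 308)
shortest-cost path #3: 9→2→13→3→0→11 push 15 @ unit cost 26 (adds 390)
total cost = 1006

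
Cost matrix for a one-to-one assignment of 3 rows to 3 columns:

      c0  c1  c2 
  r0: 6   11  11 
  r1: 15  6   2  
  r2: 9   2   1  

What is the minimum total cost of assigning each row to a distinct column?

optimal assignment: row0→col0 (cost 6), row1→col2 (cost 2), row2→col1 (cost 2)
total = 6 + 2 + 2 = 10

Minimum assignment cost: 10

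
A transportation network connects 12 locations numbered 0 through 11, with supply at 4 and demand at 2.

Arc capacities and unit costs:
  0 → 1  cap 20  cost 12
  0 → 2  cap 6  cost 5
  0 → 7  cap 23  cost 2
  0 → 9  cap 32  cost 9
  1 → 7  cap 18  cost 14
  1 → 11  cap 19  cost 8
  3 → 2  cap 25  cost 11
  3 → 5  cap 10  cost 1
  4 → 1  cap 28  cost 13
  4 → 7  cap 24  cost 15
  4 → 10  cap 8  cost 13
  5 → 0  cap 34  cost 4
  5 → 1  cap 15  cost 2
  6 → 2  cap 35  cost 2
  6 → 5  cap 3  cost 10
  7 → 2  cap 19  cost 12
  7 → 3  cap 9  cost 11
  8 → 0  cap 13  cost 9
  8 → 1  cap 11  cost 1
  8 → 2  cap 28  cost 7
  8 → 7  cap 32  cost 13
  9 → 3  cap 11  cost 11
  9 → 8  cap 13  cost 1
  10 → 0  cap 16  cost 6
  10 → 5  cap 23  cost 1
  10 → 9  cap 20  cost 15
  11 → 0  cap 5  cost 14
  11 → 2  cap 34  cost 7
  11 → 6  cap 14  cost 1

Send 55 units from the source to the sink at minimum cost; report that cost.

Minimum cost for 55 units: 1578

shortest-cost path #1: 4→10→5→0→2 push 6 @ unit cost 23 (adds 138)
shortest-cost path #2: 4→1→11→6→2 push 14 @ unit cost 24 (adds 336)
shortest-cost path #3: 4→7→2 push 19 @ unit cost 27 (adds 513)
shortest-cost path #4: 4→1→11→2 push 5 @ unit cost 28 (adds 140)
shortest-cost path #5: 4→10→5→0→9→8→2 push 2 @ unit cost 35 (adds 70)
shortest-cost path #6: 4→7→3→2 push 5 @ unit cost 37 (adds 185)
shortest-cost path #7: 4→1→7→3→2 push 4 @ unit cost 49 (adds 196)
total cost = 1578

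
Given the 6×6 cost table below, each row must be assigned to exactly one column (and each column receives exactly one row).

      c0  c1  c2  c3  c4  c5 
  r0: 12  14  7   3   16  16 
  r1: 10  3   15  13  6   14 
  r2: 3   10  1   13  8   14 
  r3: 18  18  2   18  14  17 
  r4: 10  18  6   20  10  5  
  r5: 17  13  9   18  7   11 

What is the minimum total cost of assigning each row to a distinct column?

optimal assignment: row0→col3 (cost 3), row1→col1 (cost 3), row2→col0 (cost 3), row3→col2 (cost 2), row4→col5 (cost 5), row5→col4 (cost 7)
total = 3 + 3 + 3 + 2 + 5 + 7 = 23

Minimum assignment cost: 23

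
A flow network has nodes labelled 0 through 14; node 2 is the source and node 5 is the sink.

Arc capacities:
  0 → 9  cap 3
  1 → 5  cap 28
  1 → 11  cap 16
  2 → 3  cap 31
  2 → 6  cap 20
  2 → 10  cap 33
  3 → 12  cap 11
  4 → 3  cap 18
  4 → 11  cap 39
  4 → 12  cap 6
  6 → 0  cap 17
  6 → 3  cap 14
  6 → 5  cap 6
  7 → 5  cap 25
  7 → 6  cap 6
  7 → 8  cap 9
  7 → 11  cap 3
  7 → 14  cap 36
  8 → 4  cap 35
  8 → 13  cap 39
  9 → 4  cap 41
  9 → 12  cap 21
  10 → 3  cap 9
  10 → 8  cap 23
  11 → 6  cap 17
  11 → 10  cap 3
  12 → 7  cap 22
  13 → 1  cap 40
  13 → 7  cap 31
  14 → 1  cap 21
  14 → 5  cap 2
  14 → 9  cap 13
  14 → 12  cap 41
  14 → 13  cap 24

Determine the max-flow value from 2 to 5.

Maximum flow value: 43

augment #1: 2→6→5 bottleneck 6, total now 6
augment #2: 2→3→12→7→5 bottleneck 11, total now 17
augment #3: 2→10→8→13→1→5 bottleneck 23, total now 40
augment #4: 2→6→0→9→12→7→5 bottleneck 3, total now 43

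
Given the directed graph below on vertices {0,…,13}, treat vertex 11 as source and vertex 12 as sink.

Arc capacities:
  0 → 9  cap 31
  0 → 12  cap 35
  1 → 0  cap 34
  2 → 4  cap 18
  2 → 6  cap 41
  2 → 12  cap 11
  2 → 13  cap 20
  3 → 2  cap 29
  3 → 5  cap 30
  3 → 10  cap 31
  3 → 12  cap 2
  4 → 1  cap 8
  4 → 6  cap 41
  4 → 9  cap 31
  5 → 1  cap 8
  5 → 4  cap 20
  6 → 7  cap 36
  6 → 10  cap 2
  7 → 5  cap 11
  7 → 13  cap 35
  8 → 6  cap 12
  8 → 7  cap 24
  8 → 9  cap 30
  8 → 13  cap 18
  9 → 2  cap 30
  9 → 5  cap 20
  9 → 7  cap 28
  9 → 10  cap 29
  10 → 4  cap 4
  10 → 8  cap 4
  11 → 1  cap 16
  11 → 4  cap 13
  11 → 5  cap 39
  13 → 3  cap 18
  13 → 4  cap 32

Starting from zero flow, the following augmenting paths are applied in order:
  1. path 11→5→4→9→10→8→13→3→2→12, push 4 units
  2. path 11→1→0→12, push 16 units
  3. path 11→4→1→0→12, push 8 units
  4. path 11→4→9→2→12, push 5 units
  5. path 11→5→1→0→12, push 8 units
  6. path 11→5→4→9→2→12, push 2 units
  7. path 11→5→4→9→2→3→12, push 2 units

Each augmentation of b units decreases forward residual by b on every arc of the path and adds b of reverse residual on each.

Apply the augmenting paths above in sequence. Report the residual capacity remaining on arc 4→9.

after path 1 (11→5→4→9→10→8→13→3→2→12, push 4): res(4,9)=27
after path 2 (11→1→0→12, push 16): res(4,9)=27
after path 3 (11→4→1→0→12, push 8): res(4,9)=27
after path 4 (11→4→9→2→12, push 5): res(4,9)=22
after path 5 (11→5→1→0→12, push 8): res(4,9)=22
after path 6 (11→5→4→9→2→12, push 2): res(4,9)=20
after path 7 (11→5→4→9→2→3→12, push 2): res(4,9)=18

Residual capacity of (4,9): 18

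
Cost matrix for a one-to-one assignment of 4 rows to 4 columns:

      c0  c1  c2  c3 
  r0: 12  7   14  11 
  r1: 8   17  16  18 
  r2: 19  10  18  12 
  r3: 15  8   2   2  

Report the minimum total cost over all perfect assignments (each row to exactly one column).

Minimum assignment cost: 29

optimal assignment: row0→col1 (cost 7), row1→col0 (cost 8), row2→col3 (cost 12), row3→col2 (cost 2)
total = 7 + 8 + 12 + 2 = 29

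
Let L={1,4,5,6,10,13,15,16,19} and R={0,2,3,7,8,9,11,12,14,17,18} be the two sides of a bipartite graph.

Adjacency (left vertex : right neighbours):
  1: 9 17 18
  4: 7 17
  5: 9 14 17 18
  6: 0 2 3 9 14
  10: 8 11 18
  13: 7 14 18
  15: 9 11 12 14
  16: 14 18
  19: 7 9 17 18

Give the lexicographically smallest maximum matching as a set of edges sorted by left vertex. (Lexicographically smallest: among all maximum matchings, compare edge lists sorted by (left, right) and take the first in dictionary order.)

Lex-smallest maximum matching: {(1,9), (4,7), (5,14), (6,0), (10,8), (13,18), (15,11), (19,17)}

|M| = 8 (so the lex-smallest maximum matching has 8 edges)
process left vertices in ascending order; for each, take the smallest-labelled available neighbour that still permits 8 edges overall, or leave it unmatched if none does
lex-smallest matching: {1-9, 4-7, 5-14, 6-0, 10-8, 13-18, 15-11, 19-17}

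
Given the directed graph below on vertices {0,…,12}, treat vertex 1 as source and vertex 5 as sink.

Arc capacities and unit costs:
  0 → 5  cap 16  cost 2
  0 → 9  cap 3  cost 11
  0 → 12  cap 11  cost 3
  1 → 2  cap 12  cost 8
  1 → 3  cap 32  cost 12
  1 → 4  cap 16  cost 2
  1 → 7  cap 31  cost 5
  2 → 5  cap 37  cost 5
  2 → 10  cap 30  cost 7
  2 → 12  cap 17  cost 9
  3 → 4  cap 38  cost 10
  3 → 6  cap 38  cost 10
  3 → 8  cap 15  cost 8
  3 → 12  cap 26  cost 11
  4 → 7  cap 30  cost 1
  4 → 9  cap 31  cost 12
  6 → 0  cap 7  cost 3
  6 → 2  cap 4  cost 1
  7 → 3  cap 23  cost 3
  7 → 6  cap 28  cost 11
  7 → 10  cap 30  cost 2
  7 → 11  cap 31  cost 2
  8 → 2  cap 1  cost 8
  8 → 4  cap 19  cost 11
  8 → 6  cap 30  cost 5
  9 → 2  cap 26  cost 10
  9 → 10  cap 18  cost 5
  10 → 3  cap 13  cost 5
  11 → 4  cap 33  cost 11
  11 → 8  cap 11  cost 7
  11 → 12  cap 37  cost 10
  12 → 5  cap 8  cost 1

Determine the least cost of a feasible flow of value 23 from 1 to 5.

Minimum cost for 23 units: 341

shortest-cost path #1: 1→2→5 push 12 @ unit cost 13 (adds 156)
shortest-cost path #2: 1→4→7→11→12→5 push 8 @ unit cost 16 (adds 128)
shortest-cost path #3: 1→4→7→6→0→5 push 3 @ unit cost 19 (adds 57)
total cost = 341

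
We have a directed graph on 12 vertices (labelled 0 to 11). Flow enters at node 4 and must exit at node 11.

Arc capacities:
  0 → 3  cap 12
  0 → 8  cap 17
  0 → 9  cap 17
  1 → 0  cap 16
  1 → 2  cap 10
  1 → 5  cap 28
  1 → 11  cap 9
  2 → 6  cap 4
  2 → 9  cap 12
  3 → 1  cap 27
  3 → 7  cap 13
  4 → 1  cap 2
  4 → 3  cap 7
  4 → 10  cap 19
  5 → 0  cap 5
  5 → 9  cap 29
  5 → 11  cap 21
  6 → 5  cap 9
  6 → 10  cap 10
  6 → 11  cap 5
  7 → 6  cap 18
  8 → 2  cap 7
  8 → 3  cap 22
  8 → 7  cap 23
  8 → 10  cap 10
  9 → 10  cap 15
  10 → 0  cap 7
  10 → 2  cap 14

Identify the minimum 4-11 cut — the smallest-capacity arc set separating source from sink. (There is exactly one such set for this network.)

Min-cut arcs: {(2,6), (4,1), (4,3), (10,0)} (total capacity 20)

augment #1: 4→1→11 push 2
augment #2: 4→3→1→11 push 7
augment #3: 4→10→2→6→11 push 4
augment #4: 4→10→0→3→1→5→11 push 7
max flow = 20; residual-reachable set from 4 gives S-side
cut edges (S→T): {(2,6), (4,1), (4,3), (10,0)} total cap 20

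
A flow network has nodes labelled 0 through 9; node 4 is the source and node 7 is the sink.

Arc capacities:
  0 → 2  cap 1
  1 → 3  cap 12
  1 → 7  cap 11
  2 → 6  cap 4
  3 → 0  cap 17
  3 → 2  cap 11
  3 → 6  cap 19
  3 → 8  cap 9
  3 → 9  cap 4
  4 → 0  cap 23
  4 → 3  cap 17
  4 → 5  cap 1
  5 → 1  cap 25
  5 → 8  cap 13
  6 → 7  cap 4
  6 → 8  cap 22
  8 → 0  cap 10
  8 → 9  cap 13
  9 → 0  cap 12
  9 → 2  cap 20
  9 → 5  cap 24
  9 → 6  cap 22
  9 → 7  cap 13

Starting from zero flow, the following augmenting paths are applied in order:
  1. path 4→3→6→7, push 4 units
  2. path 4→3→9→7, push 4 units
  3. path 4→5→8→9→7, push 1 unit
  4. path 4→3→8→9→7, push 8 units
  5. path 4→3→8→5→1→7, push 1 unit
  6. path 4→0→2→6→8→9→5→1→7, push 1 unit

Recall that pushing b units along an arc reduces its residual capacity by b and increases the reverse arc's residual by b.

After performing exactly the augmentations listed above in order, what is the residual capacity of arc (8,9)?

after path 1 (4→3→6→7, push 4): res(8,9)=13
after path 2 (4→3→9→7, push 4): res(8,9)=13
after path 3 (4→5→8→9→7, push 1): res(8,9)=12
after path 4 (4→3→8→9→7, push 8): res(8,9)=4
after path 5 (4→3→8→5→1→7, push 1): res(8,9)=4
after path 6 (4→0→2→6→8→9→5→1→7, push 1): res(8,9)=3

Residual capacity of (8,9): 3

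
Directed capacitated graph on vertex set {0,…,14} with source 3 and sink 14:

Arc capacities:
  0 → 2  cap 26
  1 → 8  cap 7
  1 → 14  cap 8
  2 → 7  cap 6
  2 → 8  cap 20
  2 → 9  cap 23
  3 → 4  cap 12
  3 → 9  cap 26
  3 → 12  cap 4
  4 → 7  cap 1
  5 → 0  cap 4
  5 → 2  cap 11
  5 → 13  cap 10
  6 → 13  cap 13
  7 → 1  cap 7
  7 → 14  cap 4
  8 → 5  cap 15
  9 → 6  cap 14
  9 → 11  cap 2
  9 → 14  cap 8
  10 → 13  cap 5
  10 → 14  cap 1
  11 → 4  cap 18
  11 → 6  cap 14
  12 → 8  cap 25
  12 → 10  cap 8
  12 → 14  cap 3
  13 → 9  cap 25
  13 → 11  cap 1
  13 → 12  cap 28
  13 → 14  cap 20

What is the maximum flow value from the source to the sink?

Maximum flow value: 26

augment #1: 3→9→14 bottleneck 8, total now 8
augment #2: 3→12→14 bottleneck 3, total now 11
augment #3: 3→4→7→14 bottleneck 1, total now 12
augment #4: 3→12→10→14 bottleneck 1, total now 13
augment #5: 3→9→6→13→14 bottleneck 13, total now 26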